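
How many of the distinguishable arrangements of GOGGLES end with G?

360

With the last slot taken by G, it remains to arrange the other 6 letters (OGGLES).
Those 6 letters have G appearing twice, giving (6)!/(2!) = 360.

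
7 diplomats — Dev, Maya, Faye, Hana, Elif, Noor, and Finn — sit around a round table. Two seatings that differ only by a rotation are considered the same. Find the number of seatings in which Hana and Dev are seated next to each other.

240

Treat {Hana, Dev} as one unit (2 internal orders) and seat the resulting 6 units around the table: (5)! circular arrangements.
So 2 × (5)! = 2 × 120 = 240.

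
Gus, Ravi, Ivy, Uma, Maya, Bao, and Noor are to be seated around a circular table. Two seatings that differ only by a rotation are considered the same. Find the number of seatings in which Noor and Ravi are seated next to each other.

Treat {Noor, Ravi} as one unit (2 internal orders) and seat the resulting 6 units around the table: (5)! circular arrangements.
So 2 × (5)! = 2 × 120 = 240.

240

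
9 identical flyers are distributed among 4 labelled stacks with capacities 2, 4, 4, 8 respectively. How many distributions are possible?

Without the upper bounds there are C(12,3) = 220 ways to split 9 among 4 stacks.
Subtract solutions that violate a single cap (substitute x_i' = x_i − (cap_i+1)): x_1 ≥ 3 gives C(9,3) = 84; x_2 ≥ 5 gives C(7,3) = 35; x_3 ≥ 5 gives C(7,3) = 35; x_4 ≥ 9 gives C(3,3) = 1. Together 155.
Add back pairs where two caps are both exceeded: 4 + 4 + 0 + 0 + 0 + 0 = 8.
By inclusion–exclusion the count is 220 − 155 + 8 = 73.

73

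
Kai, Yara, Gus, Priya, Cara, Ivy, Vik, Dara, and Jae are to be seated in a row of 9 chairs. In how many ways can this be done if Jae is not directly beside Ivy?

There are 9! = 362880 arrangements in all. If Jae and Ivy are adjacent, merging them into one block gives 2·(8)! = 80640 arrangements.
So 362880 − 80640 = 282240 arrangements keep them apart.

282240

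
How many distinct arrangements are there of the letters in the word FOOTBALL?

10080

FOOTBALL has 8 letters with L appearing twice and O appearing twice.
So there are 8! / (2!·2!) = 10080 distinguishable arrangements.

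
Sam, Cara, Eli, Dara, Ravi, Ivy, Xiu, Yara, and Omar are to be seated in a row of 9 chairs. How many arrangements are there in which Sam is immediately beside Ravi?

Treat {Sam, Ravi} as a single unit. There are 8 units to order, and the pair itself can be ordered 2 ways.
So the count is 2·(8)! = 80640.

80640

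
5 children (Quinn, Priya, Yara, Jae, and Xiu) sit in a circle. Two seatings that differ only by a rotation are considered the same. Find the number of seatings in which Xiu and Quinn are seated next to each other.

Treat {Xiu, Quinn} as one unit (2 internal orders) and seat the resulting 4 units around the table: (3)! circular arrangements.
So 2 × (3)! = 2 × 6 = 12.

12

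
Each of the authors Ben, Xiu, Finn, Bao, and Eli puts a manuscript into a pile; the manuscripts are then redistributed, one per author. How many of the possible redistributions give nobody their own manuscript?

44

Let Aᵢ be the assignments in which author i gets their own manuscript. We want the size of the complement of A₁∪…∪A_5.
By inclusion–exclusion this is Σ_{j=0}^{5} (−1)^j C(5,j)·(5−j)!.
Computing: 120 − 120 + 60 − 20 + 5 − 1 = 44.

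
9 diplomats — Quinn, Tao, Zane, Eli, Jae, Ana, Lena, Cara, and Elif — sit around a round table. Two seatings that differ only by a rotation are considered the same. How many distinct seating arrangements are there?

Fix one person's seat to break rotational symmetry; the remaining 8 people can be arranged in (8)! = 40320 ways.

40320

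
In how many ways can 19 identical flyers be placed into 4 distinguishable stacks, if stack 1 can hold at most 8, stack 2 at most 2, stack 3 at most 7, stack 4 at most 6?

By stars and bars, unrestricted non-negative solutions to x_1+…+x_4 = 19 number C(19+3,3) = 1540.
Subtract solutions that violate a single cap (substitute x_i' = x_i − (cap_i+1)): x_1 ≥ 9 gives C(13,3) = 286; x_2 ≥ 3 gives C(19,3) = 969; x_3 ≥ 8 gives C(14,3) = 364; x_4 ≥ 7 gives C(15,3) = 455. Together 2074.
Add back pairs where two caps are both exceeded: 120 + 10 + 20 + 165 + 220 + 35 = 570.
Subtract triples: 0 + 1 + 0 + 4 = 5.
By inclusion–exclusion the count is 1540 − 2074 + 570 − 5 = 31.

31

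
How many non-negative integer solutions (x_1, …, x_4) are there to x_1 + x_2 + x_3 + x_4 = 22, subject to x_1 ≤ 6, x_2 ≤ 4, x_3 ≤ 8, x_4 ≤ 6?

10

By stars and bars, unrestricted non-negative solutions to x_1+…+x_4 = 22 number C(22+3,3) = 2300.
Subtract solutions that violate a single cap (substitute x_i' = x_i − (cap_i+1)): x_1 ≥ 7 gives C(18,3) = 816; x_2 ≥ 5 gives C(20,3) = 1140; x_3 ≥ 9 gives C(16,3) = 560; x_4 ≥ 7 gives C(18,3) = 816. Together 3332.
Add back pairs where two caps are both exceeded: 286 + 84 + 165 + 165 + 286 + 84 = 1070.
Subtract triples: 4 + 20 + 0 + 4 = 28.
By inclusion–exclusion the count is 2300 − 3332 + 1070 − 28 = 10.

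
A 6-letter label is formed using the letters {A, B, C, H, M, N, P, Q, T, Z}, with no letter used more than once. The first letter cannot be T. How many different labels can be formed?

The first letter has 10−1 = 9 choices (anything except T).
The remaining 5 letters are filled from the other 9 symbols without repetition: 9 × 8 × 7 × 6 × 5 = 15120.
Total: 9 × 15120 = 136080.

136080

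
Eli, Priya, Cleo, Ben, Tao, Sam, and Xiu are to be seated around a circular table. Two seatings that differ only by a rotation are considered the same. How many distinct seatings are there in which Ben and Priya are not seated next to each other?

Without the restriction there are (6)! = 720 seatings.
Those with Ben next to Priya: fuse the pair into one unit and seat 6 units around a circle — 2·(5)! = 240.
Subtracting, 720 − 240 = 480.

480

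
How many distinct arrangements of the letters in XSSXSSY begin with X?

30

Fix X in the first position and arrange the remaining 6 letters.
Those 6 letters have S appearing 4 times, giving (6)!/(4!) = 30.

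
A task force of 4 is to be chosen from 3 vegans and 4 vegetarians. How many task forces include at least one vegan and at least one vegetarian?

34

With no constraint there are C(7,4) = 35 possible selections.
Subtract selections that omit an entire group: no vegans → C(4,4) = 1; no vegetarians → C(3,4) = 0.
Both groups omitted at once is impossible, so 35 − 1 = 34.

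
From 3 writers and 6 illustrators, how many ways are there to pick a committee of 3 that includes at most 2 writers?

83

Split by how many writers are chosen (0 through 2).
Sum: C(3,0)·C(6,3) + C(3,1)·C(6,2) + C(3,2)·C(6,1) = 20 + 45 + 18 = 83.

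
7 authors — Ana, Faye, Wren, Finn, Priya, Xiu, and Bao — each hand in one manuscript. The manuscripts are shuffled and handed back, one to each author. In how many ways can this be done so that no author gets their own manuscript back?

1854

Let Aᵢ be the assignments in which author i gets their own manuscript. We want the size of the complement of A₁∪…∪A_7.
By inclusion–exclusion this is Σ_{j=0}^{7} (−1)^j C(7,j)·(7−j)!.
Computing: 5040 − 5040 + 2520 − 840 + 210 − 42 + 7 − 1 = 1854.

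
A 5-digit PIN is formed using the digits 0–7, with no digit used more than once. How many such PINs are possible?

With no repetition, fill the 5 digits in order: 8 choices, then 7, down to 4.
That product is 8 × 7 × 6 × 5 × 4 = 6720.

6720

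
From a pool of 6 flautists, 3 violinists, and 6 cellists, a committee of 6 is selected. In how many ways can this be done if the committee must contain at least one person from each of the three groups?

With no constraint there are C(15,6) = 5005 possible selections.
Selections missing a whole group: no flautists → C(9,6) = 84; no violinists → C(12,6) = 924; no cellists → C(9,6) = 84.
Add back selections omitting two groups (i.e. drawn from a single group): C(6,6) + C(3,6) + C(6,6) = 2.
By inclusion–exclusion: 5005 − 1092 + 2 = 3915.

3915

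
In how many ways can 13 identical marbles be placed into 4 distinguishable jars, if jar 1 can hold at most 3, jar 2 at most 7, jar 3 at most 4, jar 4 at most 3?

By stars and bars, unrestricted non-negative solutions to x_1+…+x_4 = 13 number C(13+3,3) = 560.
Subtract solutions that violate a single cap (substitute x_i' = x_i − (cap_i+1)): x_1 ≥ 4 gives C(12,3) = 220; x_2 ≥ 8 gives C(8,3) = 56; x_3 ≥ 5 gives C(11,3) = 165; x_4 ≥ 4 gives C(12,3) = 220. Together 661.
Add back pairs where two caps are both exceeded: 4 + 35 + 56 + 1 + 4 + 35 = 135.
Subtract triples: 0 + 0 + 1 + 0 = 1.
By inclusion–exclusion the count is 560 − 661 + 135 − 1 = 33.

33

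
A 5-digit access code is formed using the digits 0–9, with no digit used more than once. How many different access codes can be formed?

Choose and order 5 of the 10 symbols: the first digit has 10 options, the next 9, and so on down to 6.
That product is 10 × 9 × 8 × 7 × 6 = 30240.

30240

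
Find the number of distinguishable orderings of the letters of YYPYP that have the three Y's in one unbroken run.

Treat the 3 copies of Y as a single block. The multiset to arrange is then {YYY, P, P}, 3 items in all.
That gives (3)!/(2!) = 3 arrangements.

3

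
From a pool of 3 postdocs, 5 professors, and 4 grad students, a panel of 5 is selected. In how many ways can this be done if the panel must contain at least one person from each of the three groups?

590

Unrestricted: C(12,5) = 792 ways to pick any 5 of the 12.
Subtract selections that omit an entire group: no postdocs → C(9,5) = 126; no professors → C(7,5) = 21; no grad students → C(8,5) = 56.
Add back selections omitting two groups (i.e. drawn from a single group): C(3,5) + C(5,5) + C(4,5) = 1.
By inclusion–exclusion: 792 − 203 + 1 = 590.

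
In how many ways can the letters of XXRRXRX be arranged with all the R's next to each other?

5

Treat the 3 copies of R as a single block. The multiset to arrange is then {RRR, X, X, X, X}, 5 items in all.
That gives (5)!/(4!) = 5 arrangements.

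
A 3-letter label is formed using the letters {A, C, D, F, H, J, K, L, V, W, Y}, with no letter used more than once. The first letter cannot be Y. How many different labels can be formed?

900

The first letter has 11−1 = 10 choices (anything except Y).
The remaining 2 letters are filled from the other 10 symbols without repetition: 10 × 9 = 90.
Total: 10 × 90 = 900.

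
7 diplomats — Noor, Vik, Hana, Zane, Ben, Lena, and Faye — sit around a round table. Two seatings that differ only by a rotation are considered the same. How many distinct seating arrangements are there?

Seat Noor anywhere (absorbing the rotational symmetry), then permute the other 6: (6)! = 720.

720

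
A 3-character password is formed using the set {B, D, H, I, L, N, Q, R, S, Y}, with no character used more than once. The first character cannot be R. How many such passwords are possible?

648

The first character has 10−1 = 9 choices (anything except R).
The remaining 2 characters are filled from the other 9 symbols without repetition: 9 × 8 = 72.
Total: 9 × 72 = 648.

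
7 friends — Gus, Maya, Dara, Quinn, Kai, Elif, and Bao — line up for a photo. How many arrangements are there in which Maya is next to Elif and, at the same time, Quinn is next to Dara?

Treat {Maya,Elif} as one block (2 orders) and {Quinn,Dara} as another (2 orders).
That leaves 5 units to arrange: 2 × 2 × 5! = 4 × 120 = 480.

480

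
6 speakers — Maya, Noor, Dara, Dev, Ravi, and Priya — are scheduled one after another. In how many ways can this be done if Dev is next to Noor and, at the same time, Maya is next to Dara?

Treat {Dev,Noor} as one block (2 orders) and {Maya,Dara} as another (2 orders).
That leaves 4 units to arrange: 2 × 2 × 4! = 4 × 24 = 96.

96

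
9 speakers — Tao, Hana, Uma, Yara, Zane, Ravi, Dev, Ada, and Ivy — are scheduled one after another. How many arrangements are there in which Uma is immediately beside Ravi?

Glue Uma and Ravi into one block (2 internal orders), leaving 8 units to arrange in a row.
That gives 2 × 8! = 2 × 40320 = 80640.

80640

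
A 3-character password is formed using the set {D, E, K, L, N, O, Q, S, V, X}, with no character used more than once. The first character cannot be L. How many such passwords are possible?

The first character has 10−1 = 9 choices (anything except L).
The remaining 2 characters are filled from the other 9 symbols without repetition: 9 × 8 = 72.
Total: 9 × 72 = 648.

648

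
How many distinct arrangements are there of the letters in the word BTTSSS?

60

Letter multiplicities in BTTSSS: B×1, S×3, T×2.
The number of distinct arrangements is 6!/(3!·2!) = 720/12 = 60.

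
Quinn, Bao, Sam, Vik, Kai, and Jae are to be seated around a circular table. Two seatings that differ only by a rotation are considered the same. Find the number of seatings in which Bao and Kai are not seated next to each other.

All circular seatings of 6 people number (5)! = 120.
Seatings with Bao beside Kai: treat them as a block with 2 internal orders, giving 2 × (4)! = 48.
Subtracting, 120 − 48 = 72.

72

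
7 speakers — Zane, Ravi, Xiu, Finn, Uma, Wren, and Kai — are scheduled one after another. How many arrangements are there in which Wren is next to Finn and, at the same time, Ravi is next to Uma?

480

Treat {Wren,Finn} as one block (2 orders) and {Ravi,Uma} as another (2 orders).
That leaves 5 units to arrange: 2 × 2 × 5! = 4 × 120 = 480.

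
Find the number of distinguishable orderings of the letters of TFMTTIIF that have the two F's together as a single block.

420

Treat the 2 copies of F as a single block. The multiset to arrange is then {FF, I, I, M, T, T, T}, 7 items in all.
That gives (7)!/(3!·2!) = 420 arrangements.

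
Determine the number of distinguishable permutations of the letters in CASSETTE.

Letter multiplicities in CASSETTE: A×1, C×1, E×2, S×2, T×2.
So there are 8! / (2!·2!·2!) = 5040 distinguishable arrangements.

5040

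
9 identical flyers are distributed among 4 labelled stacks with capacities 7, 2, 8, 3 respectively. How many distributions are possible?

85

Without the upper bounds there are C(12,3) = 220 ways to split 9 among 4 stacks.
Subtract solutions that violate a single cap (substitute x_i' = x_i − (cap_i+1)): x_1 ≥ 8 gives C(4,3) = 4; x_2 ≥ 3 gives C(9,3) = 84; x_3 ≥ 9 gives C(3,3) = 1; x_4 ≥ 4 gives C(8,3) = 56. Together 145.
Add back pairs where two caps are both exceeded: 0 + 0 + 0 + 0 + 10 + 0 = 10.
By inclusion–exclusion the count is 220 − 145 + 10 = 85.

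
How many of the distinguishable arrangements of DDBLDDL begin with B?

With the first slot taken by B, it remains to arrange the other 6 letters (DDLDDL).
Those 6 letters have D appearing 4 times and L appearing twice, giving (6)!/(4!·2!) = 15.

15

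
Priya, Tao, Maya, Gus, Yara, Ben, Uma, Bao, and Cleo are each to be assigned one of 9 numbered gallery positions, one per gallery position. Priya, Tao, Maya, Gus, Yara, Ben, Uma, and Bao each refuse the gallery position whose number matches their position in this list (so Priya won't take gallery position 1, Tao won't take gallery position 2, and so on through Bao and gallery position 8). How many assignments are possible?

Let Aᵢ (for 1 ≤ i ≤ 8) be the placements that put person i in their forbidden gallery position. Any j of these fix j positions, leaving (9−j)! ways to fill the rest, and there are C(8,j) ways to pick which j.
By inclusion–exclusion, the number of valid placements is Σ_{j=0}^{8} (−1)^j C(8,j)·(9−j)!.
Computing: 362880 − 322560 + 141120 − 40320 + 8400 − 1344 + 168 − 16 + 1 = 148329.

148329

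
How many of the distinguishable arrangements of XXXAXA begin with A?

Fix A in the first position and arrange the remaining 5 letters.
Those 5 letters have X appearing 4 times, giving (5)!/(4!) = 5.

5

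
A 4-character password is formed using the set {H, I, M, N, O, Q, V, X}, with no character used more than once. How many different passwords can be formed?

1680

Choose and order 4 of the 8 symbols: the first character has 8 options, the next 7, then 6, 5.
8 × 7 × 6 × 5 = 1680.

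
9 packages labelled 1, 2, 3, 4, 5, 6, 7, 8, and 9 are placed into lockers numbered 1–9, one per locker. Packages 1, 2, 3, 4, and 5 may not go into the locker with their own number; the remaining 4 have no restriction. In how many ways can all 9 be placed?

205056

Let Aᵢ (for 1 ≤ i ≤ 5) be the placements that put package i in its forbidden locker. Any j of these fix j positions, leaving (9−j)! ways to fill the rest, and there are C(5,j) ways to pick which j.
By inclusion–exclusion, the number of valid placements is Σ_{j=0}^{5} (−1)^j C(5,j)·(9−j)!.
Computing: 362880 − 201600 + 50400 − 7200 + 600 − 24 = 205056.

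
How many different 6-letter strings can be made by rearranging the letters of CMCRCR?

60

The 6 letters of CMCRCR have repeats: C appearing 3 times and R appearing twice.
The number of distinct arrangements is 6!/(3!·2!) = 720/12 = 60.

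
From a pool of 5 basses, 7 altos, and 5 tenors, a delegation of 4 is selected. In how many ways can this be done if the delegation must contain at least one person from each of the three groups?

1225

With no constraint there are C(17,4) = 2380 possible selections.
Selections missing a whole group: no basses → C(12,4) = 495; no altos → C(10,4) = 210; no tenors → C(12,4) = 495.
Add back selections omitting two groups (i.e. drawn from a single group): C(5,4) + C(7,4) + C(5,4) = 45.
By inclusion–exclusion: 2380 − 1200 + 45 = 1225.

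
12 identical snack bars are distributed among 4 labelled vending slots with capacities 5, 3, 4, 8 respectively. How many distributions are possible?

100

By stars and bars, unrestricted non-negative solutions to x_1+…+x_4 = 12 number C(12+3,3) = 455.
Subtract solutions that violate a single cap (substitute x_i' = x_i − (cap_i+1)): x_1 ≥ 6 gives C(9,3) = 84; x_2 ≥ 4 gives C(11,3) = 165; x_3 ≥ 5 gives C(10,3) = 120; x_4 ≥ 9 gives C(6,3) = 20. Together 389.
Add back pairs where two caps are both exceeded: 10 + 4 + 0 + 20 + 0 + 0 = 34.
By inclusion–exclusion the count is 455 − 389 + 34 = 100.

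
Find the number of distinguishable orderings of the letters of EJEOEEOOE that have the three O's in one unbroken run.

Treat the 3 copies of O as a single block. The multiset to arrange is then {OOO, E, E, E, E, E, J}, 7 items in all.
That gives (7)!/(5!) = 42 arrangements.

42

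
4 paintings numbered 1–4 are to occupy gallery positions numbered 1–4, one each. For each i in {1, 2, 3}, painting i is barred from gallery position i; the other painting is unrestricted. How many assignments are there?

Let Aᵢ (for i ∈ {1, 2, 3}) be the placements that put painting i in its forbidden gallery position. Any j of these fix j positions, leaving (4−j)! ways to fill the rest, and there are C(3,j) ways to pick which j.
By inclusion–exclusion, the number of valid placements is Σ_{j=0}^{3} (−1)^j C(3,j)·(4−j)!.
Computing: 24 − 18 + 6 − 1 = 11.

11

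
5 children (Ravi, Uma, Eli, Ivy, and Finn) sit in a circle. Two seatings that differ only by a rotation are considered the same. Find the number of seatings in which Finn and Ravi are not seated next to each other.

12

All circular seatings of 5 people number (4)! = 24.
Those with Finn next to Ravi: fuse the pair into one unit and seat 4 units around a circle — 2·(3)! = 12.
Subtracting, 24 − 12 = 12.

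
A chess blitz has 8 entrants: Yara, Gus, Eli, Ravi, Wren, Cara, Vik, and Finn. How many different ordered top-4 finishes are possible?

This is an ordered selection of 4 from 8: P(8,4).
That gives 8 × 7 × 6 × 5 = 1680.

1680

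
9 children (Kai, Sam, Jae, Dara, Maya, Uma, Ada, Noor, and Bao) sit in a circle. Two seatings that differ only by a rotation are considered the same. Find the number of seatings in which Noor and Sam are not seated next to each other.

Without the restriction there are (8)! = 40320 seatings.
Seatings with Noor beside Sam: treat them as a block with 2 internal orders, giving 2 × (7)! = 10080.
Subtracting, 40320 − 10080 = 30240.

30240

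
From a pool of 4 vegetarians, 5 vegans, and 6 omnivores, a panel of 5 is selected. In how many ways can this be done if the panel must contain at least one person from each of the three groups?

2170

Unrestricted: C(15,5) = 3003 ways to pick any 5 of the 15.
Selections missing a whole group: no vegetarians → C(11,5) = 462; no vegans → C(10,5) = 252; no omnivores → C(9,5) = 126.
Add back selections omitting two groups (i.e. drawn from a single group): C(4,5) + C(5,5) + C(6,5) = 7.
By inclusion–exclusion: 3003 − 840 + 7 = 2170.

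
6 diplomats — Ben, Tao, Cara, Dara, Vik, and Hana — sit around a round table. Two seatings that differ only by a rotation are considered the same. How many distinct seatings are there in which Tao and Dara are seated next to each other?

Treat {Tao, Dara} as one unit (2 internal orders) and seat the resulting 5 units around the table: (4)! circular arrangements.
So 2 × (4)! = 2 × 24 = 48.

48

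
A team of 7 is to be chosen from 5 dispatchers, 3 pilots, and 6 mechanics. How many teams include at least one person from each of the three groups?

3058

With no constraint there are C(14,7) = 3432 possible selections.
Subtract selections that omit an entire group: no dispatchers → C(9,7) = 36; no pilots → C(11,7) = 330; no mechanics → C(8,7) = 8.
Add back selections omitting two groups (i.e. drawn from a single group): C(5,7) + C(3,7) + C(6,7) = 0.
By inclusion–exclusion: 3432 − 374 + 0 = 3058.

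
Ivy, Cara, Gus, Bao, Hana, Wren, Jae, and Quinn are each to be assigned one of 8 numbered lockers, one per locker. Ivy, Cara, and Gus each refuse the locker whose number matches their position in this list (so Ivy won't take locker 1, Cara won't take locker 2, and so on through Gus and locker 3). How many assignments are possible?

Let Aᵢ (for i ∈ {1, 2, 3}) be the placements that put person i in their forbidden locker. Any j of these fix j positions, leaving (8−j)! ways to fill the rest, and there are C(3,j) ways to pick which j.
By inclusion–exclusion, the number of valid placements is Σ_{j=0}^{3} (−1)^j C(3,j)·(8−j)!.
Computing: 40320 − 15120 + 2160 − 120 = 27240.

27240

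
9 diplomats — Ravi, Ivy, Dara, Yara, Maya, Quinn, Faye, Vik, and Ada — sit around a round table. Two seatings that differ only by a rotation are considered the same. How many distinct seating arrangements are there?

Around a circle, 9 distinct people have 9!/9 = (8)! = 40320 rotationally distinct seatings.

40320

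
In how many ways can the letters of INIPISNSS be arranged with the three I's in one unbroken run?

420

Treat the 3 copies of I as a single block. The multiset to arrange is then {III, N, N, P, S, S, S}, 7 items in all.
That gives (7)!/(3!·2!) = 420 arrangements.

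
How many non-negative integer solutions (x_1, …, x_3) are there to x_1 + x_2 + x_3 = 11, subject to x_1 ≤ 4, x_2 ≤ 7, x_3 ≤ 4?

Without the upper bounds there are C(13,2) = 78 ways to split 11 among 3 variables.
Subtract solutions that violate a single cap (substitute x_i' = x_i − (cap_i+1)): x_1 ≥ 5 gives C(8,2) = 28; x_2 ≥ 8 gives C(5,2) = 10; x_3 ≥ 5 gives C(8,2) = 28. Together 66.
Add back pairs where two caps are both exceeded: 0 + 3 + 0 = 3.
By inclusion–exclusion the count is 78 − 66 + 3 = 15.

15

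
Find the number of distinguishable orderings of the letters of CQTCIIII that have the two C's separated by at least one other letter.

Total arrangements of CQTCIIII: 8!/(4!·2!) = 840.
If the two C's are adjacent, glue them into one block, leaving 7 items to arrange: (7)!/(4!) = 210 ways.
Subtracting, 840 − 210 = 630 arrangements keep the C's apart.

630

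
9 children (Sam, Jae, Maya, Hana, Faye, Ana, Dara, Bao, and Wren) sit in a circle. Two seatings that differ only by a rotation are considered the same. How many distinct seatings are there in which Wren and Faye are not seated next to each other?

Without the restriction there are (8)! = 40320 seatings.
Seatings with Wren beside Faye: treat them as a block with 2 internal orders, giving 2 × (7)! = 10080.
Subtracting, 40320 − 10080 = 30240.

30240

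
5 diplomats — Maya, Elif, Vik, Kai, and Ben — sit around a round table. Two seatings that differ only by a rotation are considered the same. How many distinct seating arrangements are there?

24

Seat Maya anywhere (absorbing the rotational symmetry), then permute the other 4: (4)! = 24.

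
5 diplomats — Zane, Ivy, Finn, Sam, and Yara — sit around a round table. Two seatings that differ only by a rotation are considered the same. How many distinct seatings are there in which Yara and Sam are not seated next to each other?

12

Without the restriction there are (4)! = 24 seatings.
Seatings with Yara beside Sam: treat them as a block with 2 internal orders, giving 2 × (3)! = 12.
Subtracting, 24 − 12 = 12.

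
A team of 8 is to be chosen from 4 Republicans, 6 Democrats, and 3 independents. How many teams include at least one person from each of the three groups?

1233

With no constraint there are C(13,8) = 1287 possible selections.
Subtract selections that omit an entire group: no Republicans → C(9,8) = 9; no Democrats → C(7,8) = 0; no independents → C(10,8) = 45.
Add back selections omitting two groups (i.e. drawn from a single group): C(4,8) + C(6,8) + C(3,8) = 0.
By inclusion–exclusion: 1287 − 54 + 0 = 1233.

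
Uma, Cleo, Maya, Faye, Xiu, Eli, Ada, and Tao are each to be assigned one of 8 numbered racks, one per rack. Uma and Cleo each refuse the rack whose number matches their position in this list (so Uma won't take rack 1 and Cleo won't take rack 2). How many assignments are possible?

Let Aᵢ (for i ∈ {1, 2}) be the placements that put person i in their forbidden rack. Any j of these fix j positions, leaving (8−j)! ways to fill the rest, and there are C(2,j) ways to pick which j.
By inclusion–exclusion, the number of valid placements is Σ_{j=0}^{2} (−1)^j C(2,j)·(8−j)!.
Computing: 40320 − 10080 + 720 = 30960.

30960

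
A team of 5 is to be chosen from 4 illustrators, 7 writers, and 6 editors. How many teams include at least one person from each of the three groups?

With no constraint there are C(17,5) = 6188 possible selections.
Selections missing a whole group: no illustrators → C(13,5) = 1287; no writers → C(10,5) = 252; no editors → C(11,5) = 462.
Add back selections omitting two groups (i.e. drawn from a single group): C(4,5) + C(7,5) + C(6,5) = 27.
By inclusion–exclusion: 6188 − 2001 + 27 = 4214.

4214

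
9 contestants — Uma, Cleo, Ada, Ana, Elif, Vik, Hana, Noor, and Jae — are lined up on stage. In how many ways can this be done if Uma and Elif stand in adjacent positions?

Treat {Uma, Elif} as a single unit. There are 8 units to order, and the pair itself can be ordered 2 ways.
So the count is 2·(8)! = 80640.

80640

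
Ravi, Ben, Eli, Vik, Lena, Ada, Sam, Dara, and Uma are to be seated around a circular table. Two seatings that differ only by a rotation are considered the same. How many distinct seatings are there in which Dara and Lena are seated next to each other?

Glue Dara and Lena into a block (2 internal orders). Seating 8 units around a circle gives (7)! arrangements.
So 2 × (7)! = 2 × 5040 = 10080.

10080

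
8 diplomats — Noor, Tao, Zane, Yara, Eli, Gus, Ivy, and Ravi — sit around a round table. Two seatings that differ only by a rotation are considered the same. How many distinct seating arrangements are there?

5040

Fix one person's seat to break rotational symmetry; the remaining 7 people can be arranged in (7)! = 5040 ways.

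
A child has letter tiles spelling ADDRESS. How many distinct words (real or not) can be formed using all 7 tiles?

ADDRESS has 7 letters with D appearing twice and S appearing twice.
So there are 7! / (2!·2!) = 1260 distinguishable arrangements.

1260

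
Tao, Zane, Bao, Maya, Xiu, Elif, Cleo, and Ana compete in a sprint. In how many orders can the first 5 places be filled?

6720

There are 8 choices for 1st place, 7 for 2nd, and so on down to 4 for position 5.
That gives 8 × 7 × 6 × 5 × 4 = 6720.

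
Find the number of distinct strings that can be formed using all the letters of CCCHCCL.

42

The 7 letters of CCCHCCL have repeats: C appearing 5 times.
Dividing 7! = 5040 by 5! = 120 for the repeated letters gives 42.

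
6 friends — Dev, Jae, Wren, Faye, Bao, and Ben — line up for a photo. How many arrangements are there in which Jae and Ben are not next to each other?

480

There are 6! = 720 arrangements in all. If Jae and Ben are adjacent, merging them into one block gives 2·(5)! = 240 arrangements.
So 720 − 240 = 480 arrangements keep them apart.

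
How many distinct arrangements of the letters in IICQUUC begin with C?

180

Fix C in the first position and arrange the remaining 6 letters.
Those 6 letters have I appearing twice and U appearing twice, giving (6)!/(2!·2!) = 180.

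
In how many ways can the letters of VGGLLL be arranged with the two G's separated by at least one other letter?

40

There are 6!/(3!·2!) = 60 arrangements of VGGLLL in total.
Arrangements with the G's together: treat GG as one letter, giving (5)!/(3!) = 20.
Hence 60 − 20 = 40.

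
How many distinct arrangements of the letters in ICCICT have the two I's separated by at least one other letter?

There are 6!/(3!·2!) = 60 arrangements of ICCICT in total.
If the two I's are adjacent, glue them into one block, leaving 5 items to arrange: (5)!/(3!) = 20 ways.
Subtracting, 60 − 20 = 40 arrangements keep the I's apart.

40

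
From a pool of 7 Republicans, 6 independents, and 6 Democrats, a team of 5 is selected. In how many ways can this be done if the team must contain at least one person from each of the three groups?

8295

Unrestricted: C(19,5) = 11628 ways to pick any 5 of the 19.
Selections missing a whole group: no Republicans → C(12,5) = 792; no independents → C(13,5) = 1287; no Democrats → C(13,5) = 1287.
Add back selections omitting two groups (i.e. drawn from a single group): C(7,5) + C(6,5) + C(6,5) = 33.
By inclusion–exclusion: 11628 − 3366 + 33 = 8295.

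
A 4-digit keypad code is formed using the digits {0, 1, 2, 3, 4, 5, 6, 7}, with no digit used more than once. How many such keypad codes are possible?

1680

Choose and order 4 of the 8 symbols: the first digit has 8 options, the next 7, then 6, 5.
8 × 7 × 6 × 5 = 1680.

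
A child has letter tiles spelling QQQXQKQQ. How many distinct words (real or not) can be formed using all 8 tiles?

56

The 8 letters of QQQXQKQQ have repeats: Q appearing 6 times.
The number of distinct arrangements is 8!/(6!) = 40320/720 = 56.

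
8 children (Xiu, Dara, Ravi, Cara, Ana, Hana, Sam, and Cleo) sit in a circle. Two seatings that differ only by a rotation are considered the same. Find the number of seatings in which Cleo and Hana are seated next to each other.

Treat {Cleo, Hana} as one unit (2 internal orders) and seat the resulting 7 units around the table: (6)! circular arrangements.
So 2 × (6)! = 2 × 720 = 1440.

1440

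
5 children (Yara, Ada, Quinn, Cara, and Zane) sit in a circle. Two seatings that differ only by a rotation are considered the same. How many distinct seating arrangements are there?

24

Fix one person's seat to break rotational symmetry; the remaining 4 people can be arranged in (4)! = 24 ways.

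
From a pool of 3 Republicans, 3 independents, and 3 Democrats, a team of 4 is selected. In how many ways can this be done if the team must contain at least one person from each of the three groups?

81

Unrestricted: C(9,4) = 126 ways to pick any 4 of the 9.
Subtract selections that omit an entire group: no Republicans → C(6,4) = 15; no independents → C(6,4) = 15; no Democrats → C(6,4) = 15.
Add back selections omitting two groups (i.e. drawn from a single group): C(3,4) + C(3,4) + C(3,4) = 0.
By inclusion–exclusion: 126 − 45 + 0 = 81.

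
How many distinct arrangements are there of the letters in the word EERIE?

The 5 letters of EERIE have repeats: E appearing 3 times.
Dividing 5! = 120 by 3! = 6 for the repeated letters gives 20.

20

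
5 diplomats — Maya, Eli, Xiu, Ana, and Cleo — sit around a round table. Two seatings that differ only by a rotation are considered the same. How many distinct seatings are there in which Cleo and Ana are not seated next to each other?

All circular seatings of 5 people number (4)! = 24.
Seatings with Cleo beside Ana: treat them as a block with 2 internal orders, giving 2 × (3)! = 12.
Subtracting, 24 − 12 = 12.

12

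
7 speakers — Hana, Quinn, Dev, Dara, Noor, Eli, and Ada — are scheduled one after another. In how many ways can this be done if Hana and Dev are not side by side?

3600

Of the 7! = 5040 arrangements, those with Hana and Dev adjacent number 2 × 6! = 1440 (treat the pair as a block with 2 internal orders).
So 5040 − 1440 = 3600 arrangements keep them apart.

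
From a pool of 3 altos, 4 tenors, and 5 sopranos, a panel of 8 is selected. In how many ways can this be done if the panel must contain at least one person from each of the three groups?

With no constraint there are C(12,8) = 495 possible selections.
Subtract selections that omit an entire group: no altos → C(9,8) = 9; no tenors → C(8,8) = 1; no sopranos → C(7,8) = 0.
Add back selections omitting two groups (i.e. drawn from a single group): C(3,8) + C(4,8) + C(5,8) = 0.
By inclusion–exclusion: 495 − 10 + 0 = 485.

485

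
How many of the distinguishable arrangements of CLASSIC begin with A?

180

With the first slot taken by A, it remains to arrange the other 6 letters (CLSSIC).
Those 6 letters have C appearing twice and S appearing twice, giving (6)!/(2!·2!) = 180.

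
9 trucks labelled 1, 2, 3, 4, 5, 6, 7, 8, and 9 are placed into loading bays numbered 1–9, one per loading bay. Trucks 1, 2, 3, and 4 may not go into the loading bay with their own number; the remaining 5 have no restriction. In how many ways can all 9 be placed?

Let Aᵢ (for 1 ≤ i ≤ 4) be the placements that put truck i in its forbidden loading bay. Any j of these fix j positions, leaving (9−j)! ways to fill the rest, and there are C(4,j) ways to pick which j.
By inclusion–exclusion, the number of valid placements is Σ_{j=0}^{4} (−1)^j C(4,j)·(9−j)!.
Computing: 362880 − 161280 + 30240 − 2880 + 120 = 229080.

229080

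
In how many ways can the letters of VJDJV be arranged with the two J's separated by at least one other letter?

18

Total arrangements of VJDJV: 5!/(2!·2!) = 30.
Arrangements with the J's together: treat JJ as one letter, giving (4)!/(2!) = 12.
Subtracting, 30 − 12 = 18 arrangements keep the J's apart.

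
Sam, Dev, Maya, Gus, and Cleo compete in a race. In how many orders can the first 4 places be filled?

120

This is an ordered selection of 4 from 5: P(5,4).
That gives 5 × 4 × 3 × 2 = 120.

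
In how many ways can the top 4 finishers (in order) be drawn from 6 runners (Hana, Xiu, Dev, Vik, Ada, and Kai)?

There are 6 choices for 1st place, 5 for 2nd, and so on down to 3 for position 4.
That gives 6 × 5 × 4 × 3 = 360.

360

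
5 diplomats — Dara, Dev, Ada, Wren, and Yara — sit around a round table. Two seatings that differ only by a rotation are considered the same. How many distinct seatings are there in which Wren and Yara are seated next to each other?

12

Treat {Wren, Yara} as one unit (2 internal orders) and seat the resulting 4 units around the table: (3)! circular arrangements.
So 2 × (3)! = 2 × 6 = 12.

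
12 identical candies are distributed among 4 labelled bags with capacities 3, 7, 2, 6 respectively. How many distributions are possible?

Without the upper bounds there are C(15,3) = 455 ways to split 12 among 4 bags.
Subtract solutions that violate a single cap (substitute x_i' = x_i − (cap_i+1)): x_1 ≥ 4 gives C(11,3) = 165; x_2 ≥ 8 gives C(7,3) = 35; x_3 ≥ 3 gives C(12,3) = 220; x_4 ≥ 7 gives C(8,3) = 56. Together 476.
Add back pairs where two caps are both exceeded: 1 + 56 + 4 + 4 + 0 + 10 = 75.
By inclusion–exclusion the count is 455 − 476 + 75 = 54.

54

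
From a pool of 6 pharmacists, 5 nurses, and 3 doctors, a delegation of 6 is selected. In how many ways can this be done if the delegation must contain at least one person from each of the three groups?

Total 6-person selections from all 14: C(14,6) = 3003.
Selections missing a whole group: no pharmacists → C(8,6) = 28; no nurses → C(9,6) = 84; no doctors → C(11,6) = 462.
Add back selections omitting two groups (i.e. drawn from a single group): C(6,6) + C(5,6) + C(3,6) = 1.
By inclusion–exclusion: 3003 − 574 + 1 = 2430.

2430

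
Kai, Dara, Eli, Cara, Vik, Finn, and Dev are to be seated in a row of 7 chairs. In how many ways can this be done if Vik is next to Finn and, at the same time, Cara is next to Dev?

480

Treat {Vik,Finn} as one block (2 orders) and {Cara,Dev} as another (2 orders).
That leaves 5 units to arrange: 2 × 2 × 5! = 4 × 120 = 480.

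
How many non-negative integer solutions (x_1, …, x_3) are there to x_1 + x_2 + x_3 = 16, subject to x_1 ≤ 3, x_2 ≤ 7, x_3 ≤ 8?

Without the upper bounds there are C(18,2) = 153 ways to split 16 among 3 variables.
Subtract solutions that violate a single cap (substitute x_i' = x_i − (cap_i+1)): x_1 ≥ 4 gives C(14,2) = 91; x_2 ≥ 8 gives C(10,2) = 45; x_3 ≥ 9 gives C(9,2) = 36. Together 172.
Add back pairs where two caps are both exceeded: 15 + 10 + 0 = 25.
By inclusion–exclusion the count is 153 − 172 + 25 = 6.

6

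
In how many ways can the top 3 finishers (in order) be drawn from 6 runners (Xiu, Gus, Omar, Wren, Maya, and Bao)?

There are 6 choices for 1st place, 5 for 2nd, and 4 for 3rd.
That gives 6 × 5 × 4 = 120.

120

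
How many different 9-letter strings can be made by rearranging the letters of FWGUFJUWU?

15120

Letter multiplicities in FWGUFJUWU: F×2, G×1, J×1, U×3, W×2.
The number of distinct arrangements is 9!/(3!·2!·2!) = 362880/24 = 15120.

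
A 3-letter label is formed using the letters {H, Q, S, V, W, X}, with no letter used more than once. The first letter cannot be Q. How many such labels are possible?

100

The first letter has 6−1 = 5 choices (anything except Q).
The remaining 2 letters are filled from the other 5 symbols without repetition: 5 × 4 = 20.
Total: 5 × 20 = 100.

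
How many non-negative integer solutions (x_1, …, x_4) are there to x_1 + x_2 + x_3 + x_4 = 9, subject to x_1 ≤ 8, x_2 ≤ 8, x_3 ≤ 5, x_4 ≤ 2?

115

By stars and bars, unrestricted non-negative solutions to x_1+…+x_4 = 9 number C(9+3,3) = 220.
Subtract solutions that violate a single cap (substitute x_i' = x_i − (cap_i+1)): x_1 ≥ 9 gives C(3,3) = 1; x_2 ≥ 9 gives C(3,3) = 1; x_3 ≥ 6 gives C(6,3) = 20; x_4 ≥ 3 gives C(9,3) = 84. Together 106.
Add back pairs where two caps are both exceeded: 0 + 0 + 0 + 0 + 0 + 1 = 1.
By inclusion–exclusion the count is 220 − 106 + 1 = 115.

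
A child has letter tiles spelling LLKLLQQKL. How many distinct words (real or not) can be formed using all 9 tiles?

756

Letter multiplicities in LLKLLQQKL: K×2, L×5, Q×2.
So there are 9! / (5!·2!·2!) = 756 distinguishable arrangements.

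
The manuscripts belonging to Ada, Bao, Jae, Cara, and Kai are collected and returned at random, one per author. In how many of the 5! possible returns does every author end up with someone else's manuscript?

44

This is the derangement count D_5: permutations of 5 items with no fixed point.
By inclusion–exclusion this is Σ_{j=0}^{5} (−1)^j C(5,j)·(5−j)!.
Computing: 120 − 120 + 60 − 20 + 5 − 1 = 44.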